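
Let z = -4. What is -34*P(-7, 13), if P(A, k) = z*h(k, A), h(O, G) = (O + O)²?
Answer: 91936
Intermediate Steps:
h(O, G) = 4*O² (h(O, G) = (2*O)² = 4*O²)
P(A, k) = -16*k²
-34*P(-7, 13) = -(-544)*13² = -(-544)*169 = -34*(-2704) = 91936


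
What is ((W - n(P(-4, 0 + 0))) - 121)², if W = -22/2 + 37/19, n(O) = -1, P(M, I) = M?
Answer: 6012304/361 ≈ 16655.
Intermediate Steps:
W = -172/19 (W = -22*½ + 37*(1/19) = -11 + 37/19 = -172/19 ≈ -9.0526)
((W - n(P(-4, 0 + 0))) - 121)² = ((-172/19 - 1*(-1)) - 121)² = ((-172/19 + 1) - 121)² = (-153/19 - 121)² = (-2452/19)² = 6012304/361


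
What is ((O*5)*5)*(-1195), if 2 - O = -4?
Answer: -179250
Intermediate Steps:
O = 6 (O = 2 - 1*(-4) = 2 + 4 = 6)
((O*5)*5)*(-1195) = ((6*5)*5)*(-1195) = (30*5)*(-1195) = 150*(-1195) = -179250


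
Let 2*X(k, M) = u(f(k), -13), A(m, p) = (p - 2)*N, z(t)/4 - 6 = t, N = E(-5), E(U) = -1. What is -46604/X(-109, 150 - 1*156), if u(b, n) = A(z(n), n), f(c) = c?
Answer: -93208/15 ≈ -6213.9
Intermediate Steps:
N = -1
z(t) = 24 + 4*t
A(m, p) = 2 - p (A(m, p) = (p - 2)*(-1) = (-2 + p)*(-1) = 2 - p)
u(b, n) = 2 - n
X(k, M) = 15/2 (X(k, M) = (2 - 1*(-13))/2 = (2 + 13)/2 = (1/2)*15 = 15/2)
-46604/X(-109, 150 - 1*156) = -46604/15/2 = -46604*2/15 = -93208/15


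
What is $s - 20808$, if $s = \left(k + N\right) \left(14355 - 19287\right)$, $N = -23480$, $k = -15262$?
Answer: $191054736$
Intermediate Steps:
$s = 191075544$ ($s = \left(-15262 - 23480\right) \left(14355 - 19287\right) = \left(-38742\right) \left(-4932\right) = 191075544$)
$s - 20808 = 191075544 - 20808 = 191054736$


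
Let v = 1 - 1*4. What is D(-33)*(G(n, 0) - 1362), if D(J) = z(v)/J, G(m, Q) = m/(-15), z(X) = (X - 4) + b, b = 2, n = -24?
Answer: -6802/33 ≈ -206.12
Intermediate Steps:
v = -3 (v = 1 - 4 = -3)
z(X) = -2 + X (z(X) = (X - 4) + 2 = (-4 + X) + 2 = -2 + X)
G(m, Q) = -m/15 (G(m, Q) = m*(-1/15) = -m/15)
D(J) = -5/J (D(J) = (-2 - 3)/J = -5/J)
D(-33)*(G(n, 0) - 1362) = (-5/(-33))*(-1/15*(-24) - 1362) = (-5*(-1/33))*(8/5 - 1362) = (5/33)*(-6802/5) = -6802/33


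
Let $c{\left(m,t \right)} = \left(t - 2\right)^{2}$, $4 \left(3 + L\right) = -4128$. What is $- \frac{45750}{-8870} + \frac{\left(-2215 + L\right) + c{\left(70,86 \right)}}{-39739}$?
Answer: $\frac{178430003}{35248493} \approx 5.0621$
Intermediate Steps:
$L = -1035$ ($L = -3 + \frac{1}{4} \left(-4128\right) = -3 - 1032 = -1035$)
$c{\left(m,t \right)} = \left(-2 + t\right)^{2}$
$- \frac{45750}{-8870} + \frac{\left(-2215 + L\right) + c{\left(70,86 \right)}}{-39739} = - \frac{45750}{-8870} + \frac{\left(-2215 - 1035\right) + \left(-2 + 86\right)^{2}}{-39739} = \left(-45750\right) \left(- \frac{1}{8870}\right) + \left(-3250 + 84^{2}\right) \left(- \frac{1}{39739}\right) = \frac{4575}{887} + \left(-3250 + 7056\right) \left(- \frac{1}{39739}\right) = \frac{4575}{887} + 3806 \left(- \frac{1}{39739}\right) = \frac{4575}{887} - \frac{3806}{39739} = \frac{178430003}{35248493}$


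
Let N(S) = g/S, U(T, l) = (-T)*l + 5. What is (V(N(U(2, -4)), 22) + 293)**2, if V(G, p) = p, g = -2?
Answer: 99225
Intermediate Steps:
U(T, l) = 5 - T*l (U(T, l) = -T*l + 5 = 5 - T*l)
N(S) = -2/S
(V(N(U(2, -4)), 22) + 293)**2 = (22 + 293)**2 = 315**2 = 99225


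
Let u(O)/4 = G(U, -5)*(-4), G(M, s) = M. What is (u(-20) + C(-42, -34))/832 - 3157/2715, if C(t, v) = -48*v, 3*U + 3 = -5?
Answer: 20001/23530 ≈ 0.85002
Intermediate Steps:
U = -8/3 (U = -1 + (1/3)*(-5) = -1 - 5/3 = -8/3 ≈ -2.6667)
u(O) = 128/3 (u(O) = 4*(-8/3*(-4)) = 4*(32/3) = 128/3)
(u(-20) + C(-42, -34))/832 - 3157/2715 = (128/3 - 48*(-34))/832 - 3157/2715 = (128/3 + 1632)*(1/832) - 3157*1/2715 = (5024/3)*(1/832) - 3157/2715 = 157/78 - 3157/2715 = 20001/23530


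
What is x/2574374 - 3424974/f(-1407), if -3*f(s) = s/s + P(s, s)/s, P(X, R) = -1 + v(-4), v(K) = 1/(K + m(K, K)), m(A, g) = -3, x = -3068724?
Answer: 130260357470247252/12687802259 ≈ 1.0267e+7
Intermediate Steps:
v(K) = 1/(-3 + K) (v(K) = 1/(K - 3) = 1/(-3 + K))
P(X, R) = -8/7 (P(X, R) = -1 + 1/(-3 - 4) = -1 + 1/(-7) = -1 - ⅐ = -8/7)
f(s) = -⅓ + 8/(21*s) (f(s) = -(s/s - 8/(7*s))/3 = -(1 - 8/(7*s))/3 = -⅓ + 8/(21*s))
x/2574374 - 3424974/f(-1407) = -3068724/2574374 - 3424974*(-29547/(8 - 7*(-1407))) = -3068724*1/2574374 - 3424974*(-29547/(8 + 9849)) = -1534362/1287187 - 3424974/((1/21)*(-1/1407)*9857) = -1534362/1287187 - 3424974/(-9857/29547) = -1534362/1287187 - 3424974*(-29547/9857) = -1534362/1287187 + 101197706778/9857 = 130260357470247252/12687802259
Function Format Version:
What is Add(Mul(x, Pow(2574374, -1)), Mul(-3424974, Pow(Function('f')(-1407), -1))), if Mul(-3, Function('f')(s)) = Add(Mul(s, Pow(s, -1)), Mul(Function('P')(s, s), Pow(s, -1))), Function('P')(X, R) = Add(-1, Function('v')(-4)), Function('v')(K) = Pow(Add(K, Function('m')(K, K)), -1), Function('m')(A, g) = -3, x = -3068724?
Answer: Rational(130260357470247252, 12687802259) ≈ 1.0267e+7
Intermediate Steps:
Function('v')(K) = Pow(Add(-3, K), -1) (Function('v')(K) = Pow(Add(K, -3), -1) = Pow(Add(-3, K), -1))
Function('P')(X, R) = Rational(-8, 7) (Function('P')(X, R) = Add(-1, Pow(Add(-3, -4), -1)) = Add(-1, Pow(-7, -1)) = Add(-1, Rational(-1, 7)) = Rational(-8, 7))
Function('f')(s) = Add(Rational(-1, 3), Mul(Rational(8, 21), Pow(s, -1))) (Function('f')(s) = Mul(Rational(-1, 3), Add(Mul(s, Pow(s, -1)), Mul(Rational(-8, 7), Pow(s, -1)))) = Mul(Rational(-1, 3), Add(1, Mul(Rational(-8, 7), Pow(s, -1)))) = Add(Rational(-1, 3), Mul(Rational(8, 21), Pow(s, -1))))
Add(Mul(x, Pow(2574374, -1)), Mul(-3424974, Pow(Function('f')(-1407), -1))) = Add(Mul(-3068724, Pow(2574374, -1)), Mul(-3424974, Pow(Mul(Rational(1, 21), Pow(-1407, -1), Add(8, Mul(-7, -1407))), -1))) = Add(Mul(-3068724, Rational(1, 2574374)), Mul(-3424974, Pow(Mul(Rational(1, 21), Rational(-1, 1407), Add(8, 9849)), -1))) = Add(Rational(-1534362, 1287187), Mul(-3424974, Pow(Mul(Rational(1, 21), Rational(-1, 1407), 9857), -1))) = Add(Rational(-1534362, 1287187), Mul(-3424974, Pow(Rational(-9857, 29547), -1))) = Add(Rational(-1534362, 1287187), Mul(-3424974, Rational(-29547, 9857))) = Add(Rational(-1534362, 1287187), Rational(101197706778, 9857)) = Rational(130260357470247252, 12687802259)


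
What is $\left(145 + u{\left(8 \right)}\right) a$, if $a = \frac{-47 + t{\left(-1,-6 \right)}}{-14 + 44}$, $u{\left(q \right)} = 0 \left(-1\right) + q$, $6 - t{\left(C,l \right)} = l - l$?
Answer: $- \frac{2091}{10} \approx -209.1$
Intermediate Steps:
$t{\left(C,l \right)} = 6$ ($t{\left(C,l \right)} = 6 - \left(l - l\right) = 6 - 0 = 6 + 0 = 6$)
$u{\left(q \right)} = q$ ($u{\left(q \right)} = 0 + q = q$)
$a = - \frac{41}{30}$ ($a = \frac{-47 + 6}{-14 + 44} = - \frac{41}{30} \approx -1.3667$)
$\left(145 + u{\left(8 \right)}\right) a = \left(145 + 8\right) \left(- \frac{41}{30}\right) = 153 \left(- \frac{41}{30}\right) = - \frac{2091}{10}$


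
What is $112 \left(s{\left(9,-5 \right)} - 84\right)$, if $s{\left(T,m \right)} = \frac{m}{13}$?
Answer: $- \frac{122864}{13} \approx -9451.1$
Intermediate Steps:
$s{\left(T,m \right)} = \frac{m}{13}$ ($s{\left(T,m \right)} = m \frac{1}{13} = \frac{m}{13}$)
$112 \left(s{\left(9,-5 \right)} - 84\right) = 112 \left(\frac{1}{13} \left(-5\right) - 84\right) = 112 \left(- \frac{5}{13} - 84\right) = 112 \left(- \frac{1097}{13}\right) = - \frac{122864}{13}$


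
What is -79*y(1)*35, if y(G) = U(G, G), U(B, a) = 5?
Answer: -13825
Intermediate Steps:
y(G) = 5
-79*y(1)*35 = -79*5*35 = -395*35 = -13825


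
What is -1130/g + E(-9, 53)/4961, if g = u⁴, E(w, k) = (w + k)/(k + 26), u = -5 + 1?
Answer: -20129873/4560512 ≈ -4.4139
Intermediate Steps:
u = -4
E(w, k) = (k + w)/(26 + k)
g = 256 (g = (-4)⁴ = 256)
-1130/g + E(-9, 53)/4961 = -1130/256 + ((53 - 9)/(26 + 53))/4961 = -1130*1/256 + (44/79)*(1/4961) = -565/128 + ((1/79)*44)*(1/4961) = -565/128 + (44/79)*(1/4961) = -565/128 + 4/35629 = -20129873/4560512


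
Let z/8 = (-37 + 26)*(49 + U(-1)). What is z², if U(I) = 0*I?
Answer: 18593344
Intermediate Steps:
U(I) = 0
z = -4312 (z = 8*((-37 + 26)*(49 + 0)) = 8*(-11*49) = 8*(-539) = -4312)
z² = (-4312)² = 18593344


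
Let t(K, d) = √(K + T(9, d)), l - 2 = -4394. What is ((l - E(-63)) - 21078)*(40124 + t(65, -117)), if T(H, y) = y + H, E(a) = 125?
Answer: -1026973780 - 25595*I*√43 ≈ -1.027e+9 - 1.6784e+5*I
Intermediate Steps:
l = -4392 (l = 2 - 4394 = -4392)
T(H, y) = H + y
t(K, d) = √(9 + K + d) (t(K, d) = √(K + (9 + d)) = √(9 + K + d))
((l - E(-63)) - 21078)*(40124 + t(65, -117)) = ((-4392 - 1*125) - 21078)*(40124 + √(9 + 65 - 117)) = ((-4392 - 125) - 21078)*(40124 + √(-43)) = (-4517 - 21078)*(40124 + I*√43) = -25595*(40124 + I*√43) = -1026973780 - 25595*I*√43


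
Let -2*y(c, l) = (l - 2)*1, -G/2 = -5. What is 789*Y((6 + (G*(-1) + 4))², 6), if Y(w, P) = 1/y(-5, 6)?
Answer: -789/2 ≈ -394.50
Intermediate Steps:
G = 10 (G = -2*(-5) = 10)
y(c, l) = 1 - l/2 (y(c, l) = -(l - 2)/2 = -(-2 + l)/2 = 1 - l/2)
Y(w, P) = -½ (Y(w, P) = 1/(1 - ½*6) = 1/(1 - 3) = 1/(-2) = -½)
789*Y((6 + (G*(-1) + 4))², 6) = 789*(-½) = -789/2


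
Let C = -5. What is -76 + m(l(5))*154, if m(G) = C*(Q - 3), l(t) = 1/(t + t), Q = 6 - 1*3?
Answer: -76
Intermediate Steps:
Q = 3 (Q = 6 - 3 = 3)
l(t) = 1/(2*t)
m(G) = 0 (m(G) = -5*(3 - 3) = -5*0 = 0)
-76 + m(l(5))*154 = -76 + 0*154 = -76 + 0 = -76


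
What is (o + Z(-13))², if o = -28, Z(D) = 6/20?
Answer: 76729/100 ≈ 767.29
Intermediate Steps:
Z(D) = 3/10 (Z(D) = 6*(1/20) = 3/10)
(o + Z(-13))² = (-28 + 3/10)² = (-277/10)² = 76729/100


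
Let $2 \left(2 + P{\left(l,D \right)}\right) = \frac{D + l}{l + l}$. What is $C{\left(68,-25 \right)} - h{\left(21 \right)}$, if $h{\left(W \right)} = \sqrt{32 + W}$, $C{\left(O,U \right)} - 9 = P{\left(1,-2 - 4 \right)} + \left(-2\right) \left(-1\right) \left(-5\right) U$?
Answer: $\frac{1023}{4} - \sqrt{53} \approx 248.47$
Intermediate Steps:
$P{\left(l,D \right)} = -2 + \frac{D + l}{4 l}$ ($P{\left(l,D \right)} = -2 + \frac{\left(D + l\right) \frac{1}{l + l}}{2} = -2 + \frac{\left(D + l\right) \frac{1}{2 l}}{2} = -2 + \frac{\frac{1}{2} \frac{1}{l} \left(D + l\right)}{2} = -2 + \frac{D + l}{4 l}$)
$C{\left(O,U \right)} = \frac{23}{4} - 10 U$ ($C{\left(O,U \right)} = 9 + \left(\frac{\left(-2 - 4\right) - 7}{4 \cdot 1} + \left(-2\right) \left(-1\right) \left(-5\right) U\right) = 9 + \left(\frac{1}{4} \cdot 1 \left(\left(-2 - 4\right) - 7\right) + 2 \left(-5\right) U\right) = 9 - \left(10 U - \frac{-6 - 7}{4}\right) = 9 - \left(\frac{13}{4} + 10 U\right) = \frac{23}{4} - 10 U$)
$C{\left(68,-25 \right)} - h{\left(21 \right)} = \left(\frac{23}{4} - -250\right) - \sqrt{32 + 21} = \left(\frac{23}{4} + 250\right) - \sqrt{53} = \frac{1023}{4} - \sqrt{53}$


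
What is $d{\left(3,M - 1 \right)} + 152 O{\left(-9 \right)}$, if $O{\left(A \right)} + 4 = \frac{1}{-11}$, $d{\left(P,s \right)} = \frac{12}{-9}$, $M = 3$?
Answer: $- \frac{20564}{33} \approx -623.15$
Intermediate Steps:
$d{\left(P,s \right)} = - \frac{4}{3}$ ($d{\left(P,s \right)} = 12 \left(- \frac{1}{9}\right) = - \frac{4}{3}$)
$O{\left(A \right)} = - \frac{45}{11}$ ($O{\left(A \right)} = -4 + \frac{1}{-11} = -4 - \frac{1}{11} = - \frac{45}{11}$)
$d{\left(3,M - 1 \right)} + 152 O{\left(-9 \right)} = - \frac{4}{3} + 152 \left(- \frac{45}{11}\right) = - \frac{4}{3} - \frac{6840}{11} = - \frac{20564}{33}$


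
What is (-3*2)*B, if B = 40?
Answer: -240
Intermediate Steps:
(-3*2)*B = -3*2*40 = -6*40 = -240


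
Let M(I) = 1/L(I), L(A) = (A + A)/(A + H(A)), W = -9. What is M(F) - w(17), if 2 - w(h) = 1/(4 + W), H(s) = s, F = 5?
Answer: -6/5 ≈ -1.2000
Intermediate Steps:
L(A) = 1 (L(A) = (A + A)/(A + A) = (2*A)/((2*A)) = (2*A)*(1/(2*A)) = 1)
w(h) = 11/5 (w(h) = 2 - 1/(4 - 9) = 2 - 1/(-5) = 2 - 1*(-1/5) = 2 + 1/5 = 11/5)
M(I) = 1 (M(I) = 1/1 = 1)
M(F) - w(17) = 1 - 1*11/5 = 1 - 11/5 = -6/5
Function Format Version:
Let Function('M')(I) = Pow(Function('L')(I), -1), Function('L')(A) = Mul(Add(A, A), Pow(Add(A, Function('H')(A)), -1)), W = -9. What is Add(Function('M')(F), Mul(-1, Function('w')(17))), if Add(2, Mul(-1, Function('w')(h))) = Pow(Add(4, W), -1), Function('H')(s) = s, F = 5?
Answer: Rational(-6, 5) ≈ -1.2000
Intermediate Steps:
Function('L')(A) = 1 (Function('L')(A) = Mul(Add(A, A), Pow(Add(A, A), -1)) = Mul(Mul(2, A), Pow(Mul(2, A), -1)) = Mul(Mul(2, A), Mul(Rational(1, 2), Pow(A, -1))) = 1)
Function('w')(h) = Rational(11, 5) (Function('w')(h) = Add(2, Mul(-1, Pow(Add(4, -9), -1))) = Add(2, Mul(-1, Pow(-5, -1))) = Add(2, Mul(-1, Rational(-1, 5))) = Add(2, Rational(1, 5)) = Rational(11, 5))
Function('M')(I) = 1 (Function('M')(I) = Pow(1, -1) = 1)
Add(Function('M')(F), Mul(-1, Function('w')(17))) = Add(1, Mul(-1, Rational(11, 5))) = Add(1, Rational(-11, 5)) = Rational(-6, 5)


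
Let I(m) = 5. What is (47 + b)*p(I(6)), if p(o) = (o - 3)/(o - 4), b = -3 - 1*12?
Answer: 64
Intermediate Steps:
b = -15 (b = -3 - 12 = -15)
p(o) = (-3 + o)/(-4 + o)
(47 + b)*p(I(6)) = (47 - 15)*((-3 + 5)/(-4 + 5)) = 32*(2/1) = 32*(1*2) = 32*2 = 64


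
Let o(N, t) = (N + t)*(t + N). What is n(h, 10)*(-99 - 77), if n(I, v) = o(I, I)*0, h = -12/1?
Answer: 0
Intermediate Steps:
h = -12 (h = -12*1 = -12)
o(N, t) = (N + t)² (o(N, t) = (N + t)*(N + t) = (N + t)²)
n(I, v) = 0 (n(I, v) = (I + I)²*0 = (2*I)²*0 = (4*I²)*0 = 0)
n(h, 10)*(-99 - 77) = 0*(-99 - 77) = 0*(-176) = 0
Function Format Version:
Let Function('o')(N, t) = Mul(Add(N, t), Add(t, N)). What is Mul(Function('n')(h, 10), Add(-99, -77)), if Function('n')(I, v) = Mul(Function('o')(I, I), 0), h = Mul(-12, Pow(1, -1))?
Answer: 0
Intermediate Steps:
h = -12 (h = Mul(-12, 1) = -12)
Function('o')(N, t) = Pow(Add(N, t), 2) (Function('o')(N, t) = Mul(Add(N, t), Add(N, t)) = Pow(Add(N, t), 2))
Function('n')(I, v) = 0 (Function('n')(I, v) = Mul(Pow(Add(I, I), 2), 0) = Mul(Pow(Mul(2, I), 2), 0) = Mul(Mul(4, Pow(I, 2)), 0) = 0)
Mul(Function('n')(h, 10), Add(-99, -77)) = Mul(0, Add(-99, -77)) = Mul(0, -176) = 0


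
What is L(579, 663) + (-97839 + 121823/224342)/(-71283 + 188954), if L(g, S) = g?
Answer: 15262809716963/26398547482 ≈ 578.17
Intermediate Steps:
L(579, 663) + (-97839 + 121823/224342)/(-71283 + 188954) = 579 + (-97839 + 121823/224342)/(-71283 + 188954) = 579 + (-97839 + 121823*(1/224342))/117671 = 579 + (-97839 + 121823/224342)*(1/117671) = 579 - 21949275115/224342*1/117671 = 579 - 21949275115/26398547482 = 15262809716963/26398547482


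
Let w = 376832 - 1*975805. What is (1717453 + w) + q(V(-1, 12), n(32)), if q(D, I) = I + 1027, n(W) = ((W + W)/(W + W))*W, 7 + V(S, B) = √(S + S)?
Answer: 1119539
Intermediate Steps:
V(S, B) = -7 + √2*√S (V(S, B) = -7 + √(S + S) = -7 + √(2*S) = -7 + √2*√S)
n(W) = W (n(W) = ((2*W)/((2*W)))*W = ((2*W)*(1/(2*W)))*W = 1*W = W)
q(D, I) = 1027 + I
w = -598973 (w = 376832 - 975805 = -598973)
(1717453 + w) + q(V(-1, 12), n(32)) = (1717453 - 598973) + (1027 + 32) = 1118480 + 1059 = 1119539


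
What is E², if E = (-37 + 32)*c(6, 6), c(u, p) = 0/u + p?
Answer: 900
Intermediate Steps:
c(u, p) = p (c(u, p) = 0 + p = p)
E = -30 (E = (-37 + 32)*6 = -5*6 = -30)
E² = (-30)² = 900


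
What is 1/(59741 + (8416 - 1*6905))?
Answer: 1/61252 ≈ 1.6326e-5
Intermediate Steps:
1/(59741 + (8416 - 1*6905)) = 1/(59741 + (8416 - 6905)) = 1/(59741 + 1511) = 1/61252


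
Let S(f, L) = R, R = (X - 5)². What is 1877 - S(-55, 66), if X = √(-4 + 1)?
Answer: 1855 + 10*I*√3 ≈ 1855.0 + 17.32*I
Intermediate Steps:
X = I*√3 (X = √(-3) = I*√3 ≈ 1.732*I)
R = (-5 + I*√3)² (R = (I*√3 - 5)² = (-5 + I*√3)² ≈ 22.0 - 17.32*I)
S(f, L) = (5 - I*√3)²
1877 - S(-55, 66) = 1877 - (5 - I*√3)²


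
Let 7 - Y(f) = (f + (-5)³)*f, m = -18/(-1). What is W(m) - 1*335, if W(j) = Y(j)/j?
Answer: -4097/18 ≈ -227.61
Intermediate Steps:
m = 18 (m = -18*(-1) = 18)
Y(f) = 7 - f*(-125 + f) (Y(f) = 7 - (f + (-5)³)*f = 7 - (f - 125)*f = 7 - (-125 + f)*f = 7 - f*(-125 + f))
W(j) = (7 - j² + 125*j)/j
W(m) - 1*335 = (125 - 1*18 + 7/18) - 1*335 = (125 - 18 + 7*(1/18)) - 335 = (125 - 18 + 7/18) - 335 = 1933/18 - 335 = -4097/18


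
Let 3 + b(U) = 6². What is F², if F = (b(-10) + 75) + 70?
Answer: 31684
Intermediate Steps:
b(U) = 33 (b(U) = -3 + 6² = -3 + 36 = 33)
F = 178 (F = (33 + 75) + 70 = 108 + 70 = 178)
F² = 178² = 31684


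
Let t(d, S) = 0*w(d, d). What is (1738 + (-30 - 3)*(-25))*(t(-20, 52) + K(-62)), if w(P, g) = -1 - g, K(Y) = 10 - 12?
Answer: -5126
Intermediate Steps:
K(Y) = -2
t(d, S) = 0 (t(d, S) = 0*(-1 - d) = 0)
(1738 + (-30 - 3)*(-25))*(t(-20, 52) + K(-62)) = (1738 + (-30 - 3)*(-25))*(0 - 2) = (1738 - 33*(-25))*(-2) = (1738 + 825)*(-2) = 2563*(-2) = -5126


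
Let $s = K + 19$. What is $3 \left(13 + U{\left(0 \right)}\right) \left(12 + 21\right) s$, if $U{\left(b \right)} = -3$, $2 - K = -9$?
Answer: $29700$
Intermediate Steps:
$K = 11$ ($K = 2 - -9 = 2 + 9 = 11$)
$s = 30$ ($s = 11 + 19 = 30$)
$3 \left(13 + U{\left(0 \right)}\right) \left(12 + 21\right) s = 3 \left(13 - 3\right) \left(12 + 21\right) 30 = 3 \cdot 10 \cdot 33 \cdot 30 = 3 \cdot 330 \cdot 30 = 990 \cdot 30 = 29700$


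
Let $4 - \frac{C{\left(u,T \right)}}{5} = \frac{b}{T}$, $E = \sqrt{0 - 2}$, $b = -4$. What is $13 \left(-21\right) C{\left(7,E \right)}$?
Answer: $-5460 + 2730 i \sqrt{2} \approx -5460.0 + 3860.8 i$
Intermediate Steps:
$E = i \sqrt{2}$ ($E = \sqrt{-2} = i \sqrt{2} \approx 1.4142 i$)
$C{\left(u,T \right)} = 20 + \frac{20}{T}$ ($C{\left(u,T \right)} = 20 - 5 \left(- \frac{4}{T}\right) = 20 + \frac{20}{T}$)
$13 \left(-21\right) C{\left(7,E \right)} = 13 \left(-21\right) \left(20 + \frac{20}{i \sqrt{2}}\right) = - 273 \left(20 + 20 \left(- \frac{i \sqrt{2}}{2}\right)\right) = - 273 \left(20 - 10 i \sqrt{2}\right) = -5460 + 2730 i \sqrt{2}$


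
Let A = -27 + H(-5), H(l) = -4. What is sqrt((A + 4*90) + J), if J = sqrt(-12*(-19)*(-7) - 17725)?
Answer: sqrt(329 + 139*I) ≈ 18.522 + 3.7522*I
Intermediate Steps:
A = -31 (A = -27 - 4 = -31)
J = 139*I (J = sqrt(228*(-7) - 17725) = sqrt(-1596 - 17725) = sqrt(-19321) = 139*I ≈ 139.0*I)
sqrt((A + 4*90) + J) = sqrt((-31 + 4*90) + 139*I) = sqrt((-31 + 360) + 139*I) = sqrt(329 + 139*I)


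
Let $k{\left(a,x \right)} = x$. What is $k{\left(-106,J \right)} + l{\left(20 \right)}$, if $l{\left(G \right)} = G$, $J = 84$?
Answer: $104$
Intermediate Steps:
$k{\left(-106,J \right)} + l{\left(20 \right)} = 84 + 20 = 104$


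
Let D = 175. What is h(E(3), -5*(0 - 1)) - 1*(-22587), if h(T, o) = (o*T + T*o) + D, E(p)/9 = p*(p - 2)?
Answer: 23032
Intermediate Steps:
E(p) = 9*p*(-2 + p) (E(p) = 9*(p*(p - 2)) = 9*(p*(-2 + p)) = 9*p*(-2 + p))
h(T, o) = 175 + 2*T*o (h(T, o) = (o*T + T*o) + 175 = (T*o + T*o) + 175 = 2*T*o + 175 = 175 + 2*T*o)
h(E(3), -5*(0 - 1)) - 1*(-22587) = (175 + 2*(9*3*(-2 + 3))*(-5*(0 - 1))) - 1*(-22587) = (175 + 2*(9*3*1)*(-5*(-1))) + 22587 = (175 + 2*27*5) + 22587 = (175 + 270) + 22587 = 445 + 22587 = 23032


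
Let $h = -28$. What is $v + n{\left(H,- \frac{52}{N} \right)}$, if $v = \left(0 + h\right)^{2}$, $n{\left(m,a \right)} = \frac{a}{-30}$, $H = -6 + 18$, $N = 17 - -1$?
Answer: $\frac{105853}{135} \approx 784.1$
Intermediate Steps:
$N = 18$ ($N = 17 + 1 = 18$)
$H = 12$
$n{\left(m,a \right)} = - \frac{a}{30}$ ($n{\left(m,a \right)} = a \left(- \frac{1}{30}\right) = - \frac{a}{30}$)
$v = 784$ ($v = \left(0 - 28\right)^{2} = \left(-28\right)^{2} = 784$)
$v + n{\left(H,- \frac{52}{N} \right)} = 784 - \frac{\left(-52\right) \frac{1}{18}}{30} = 784 - - \frac{13}{135} = 784 + \frac{13}{135} = \frac{105853}{135}$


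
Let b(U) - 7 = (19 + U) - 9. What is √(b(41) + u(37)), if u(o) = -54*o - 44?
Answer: 8*I*√31 ≈ 44.542*I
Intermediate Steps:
b(U) = 17 + U (b(U) = 7 + ((19 + U) - 9) = 7 + (10 + U) = 17 + U)
u(o) = -44 - 54*o
√(b(41) + u(37)) = √((17 + 41) + (-44 - 54*37)) = √(58 + (-44 - 1998)) = √(58 - 2042) = √(-1984) = 8*I*√31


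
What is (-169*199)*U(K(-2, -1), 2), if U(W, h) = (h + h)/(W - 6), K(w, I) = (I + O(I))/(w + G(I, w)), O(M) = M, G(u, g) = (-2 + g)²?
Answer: 941668/43 ≈ 21899.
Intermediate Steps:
K(w, I) = 2*I/(w + (-2 + w)²) (K(w, I) = (I + I)/(w + (-2 + w)²) = (2*I)/(w + (-2 + w)²) = 2*I/(w + (-2 + w)²))
U(W, h) = 2*h/(-6 + W) (U(W, h) = (2*h)/(-6 + W) = 2*h/(-6 + W))
(-169*199)*U(K(-2, -1), 2) = (-169*199)*(2*2/(-6 + 2*(-1)/(-2 + (-2 - 2)²))) = -67262*2/(-6 + 2*(-1)/(-2 + (-4)²)) = -67262*2/(-6 + 2*(-1)/(-2 + 16)) = -67262*2/(-6 + 2*(-1)/14) = -67262*2/(-6 + 2*(-1)*(1/14)) = -67262*2/(-6 - ⅐) = -67262*2/(-43/7) = -67262*2*(-7)/43 = -33631*(-28/43) = 941668/43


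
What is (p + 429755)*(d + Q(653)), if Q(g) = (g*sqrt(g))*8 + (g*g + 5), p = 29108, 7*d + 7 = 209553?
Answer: 1465812157172/7 + 2397100312*sqrt(653) ≈ 2.7066e+11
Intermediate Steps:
d = 209546/7 (d = -1 + (1/7)*209553 = -1 + 209553/7 = 209546/7 ≈ 29935.)
Q(g) = 5 + g**2 + 8*g**(3/2) (Q(g) = g**(3/2)*8 + (g**2 + 5) = 8*g**(3/2) + (5 + g**2) = 5 + g**2 + 8*g**(3/2))
(p + 429755)*(d + Q(653)) = (29108 + 429755)*(209546/7 + (5 + 653**2 + 8*653**(3/2))) = 458863*(209546/7 + (5 + 426409 + 8*(653*sqrt(653)))) = 458863*(209546/7 + (5 + 426409 + 5224*sqrt(653))) = 458863*(209546/7 + (426414 + 5224*sqrt(653))) = 458863*(3194444/7 + 5224*sqrt(653)) = 1465812157172/7 + 2397100312*sqrt(653)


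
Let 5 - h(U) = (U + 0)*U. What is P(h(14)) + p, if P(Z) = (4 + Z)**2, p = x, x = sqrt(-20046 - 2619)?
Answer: 34969 + I*sqrt(22665) ≈ 34969.0 + 150.55*I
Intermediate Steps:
x = I*sqrt(22665) (x = sqrt(-22665) = I*sqrt(22665) ≈ 150.55*I)
h(U) = 5 - U**2 (h(U) = 5 - (U + 0)*U = 5 - U*U = 5 - U**2)
p = I*sqrt(22665) ≈ 150.55*I
P(h(14)) + p = (4 + (5 - 1*14**2))**2 + I*sqrt(22665) = (4 + (5 - 1*196))**2 + I*sqrt(22665) = (4 + (5 - 196))**2 + I*sqrt(22665) = (4 - 191)**2 + I*sqrt(22665) = (-187)**2 + I*sqrt(22665) = 34969 + I*sqrt(22665)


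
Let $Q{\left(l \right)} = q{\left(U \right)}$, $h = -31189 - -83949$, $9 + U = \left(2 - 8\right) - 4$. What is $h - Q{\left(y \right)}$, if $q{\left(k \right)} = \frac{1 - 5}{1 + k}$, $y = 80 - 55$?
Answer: $\frac{474838}{9} \approx 52760.0$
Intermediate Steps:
$y = 25$ ($y = 80 - 55 = 25$)
$U = -19$ ($U = -9 + \left(\left(2 - 8\right) - 4\right) = -9 - 10 = -19$)
$h = 52760$ ($h = -31189 + 83949 = 52760$)
$q{\left(k \right)} = - \frac{4}{1 + k}$
$Q{\left(l \right)} = \frac{2}{9}$ ($Q{\left(l \right)} = - \frac{4}{1 - 19} = - \frac{4}{-18} = \left(-4\right) \left(- \frac{1}{18}\right) = \frac{2}{9}$)
$h - Q{\left(y \right)} = 52760 - \frac{2}{9} = \frac{474838}{9}$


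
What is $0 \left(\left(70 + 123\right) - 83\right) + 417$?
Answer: $417$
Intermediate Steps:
$0 \left(\left(70 + 123\right) - 83\right) + 417 = 0 \left(193 - 83\right) + 417 = 0 \cdot 110 + 417 = 0 + 417 = 417$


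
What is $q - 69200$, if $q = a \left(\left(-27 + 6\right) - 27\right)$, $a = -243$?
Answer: $-57536$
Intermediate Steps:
$q = 11664$ ($q = - 243 \left(\left(-27 + 6\right) - 27\right) = - 243 \left(-21 - 27\right) = \left(-243\right) \left(-48\right) = 11664$)
$q - 69200 = 11664 - 69200 = -57536$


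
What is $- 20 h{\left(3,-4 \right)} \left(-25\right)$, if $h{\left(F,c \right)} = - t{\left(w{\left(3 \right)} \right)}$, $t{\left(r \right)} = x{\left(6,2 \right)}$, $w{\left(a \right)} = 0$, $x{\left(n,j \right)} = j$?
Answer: $-1000$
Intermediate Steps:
$t{\left(r \right)} = 2$
$h{\left(F,c \right)} = -2$ ($h{\left(F,c \right)} = \left(-1\right) 2 = -2$)
$- 20 h{\left(3,-4 \right)} \left(-25\right) = - 20 \left(\left(-2\right) \left(-25\right)\right) = \left(-20\right) 50 = -1000$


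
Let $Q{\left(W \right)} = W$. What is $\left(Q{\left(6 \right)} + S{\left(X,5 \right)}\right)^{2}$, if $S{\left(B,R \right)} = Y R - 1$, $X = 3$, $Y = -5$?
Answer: $400$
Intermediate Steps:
$S{\left(B,R \right)} = -1 - 5 R$ ($S{\left(B,R \right)} = - 5 R - 1 = -1 - 5 R$)
$\left(Q{\left(6 \right)} + S{\left(X,5 \right)}\right)^{2} = \left(6 - 26\right)^{2} = \left(-20\right)^{2} = 400$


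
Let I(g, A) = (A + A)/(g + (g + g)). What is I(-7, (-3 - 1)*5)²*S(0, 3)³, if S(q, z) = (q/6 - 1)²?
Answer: 1600/441 ≈ 3.6281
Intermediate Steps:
S(q, z) = (-1 + q/6)² (S(q, z) = (q*(⅙) - 1)² = (q/6 - 1)² = (-1 + q/6)²)
I(g, A) = 2*A/(3*g) (I(g, A) = (2*A)/(g + 2*g) = (2*A)/((3*g)) = (2*A)*(1/(3*g)) = 2*A/(3*g))
I(-7, (-3 - 1)*5)²*S(0, 3)³ = ((⅔)*((-3 - 1)*5)/(-7))²*((-6 + 0)²/36)³ = ((⅔)*(-4*5)*(-⅐))²*((1/36)*(-6)²)³ = ((⅔)*(-20)*(-⅐))²*((1/36)*36)³ = (40/21)²*1³ = (1600/441)*1 = 1600/441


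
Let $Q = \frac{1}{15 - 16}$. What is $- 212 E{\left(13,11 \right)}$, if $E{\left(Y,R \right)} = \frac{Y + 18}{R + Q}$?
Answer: $- \frac{3286}{5} \approx -657.2$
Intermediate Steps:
$Q = -1$ ($Q = \frac{1}{-1} = -1$)
$E{\left(Y,R \right)} = \frac{18 + Y}{-1 + R}$ ($E{\left(Y,R \right)} = \frac{Y + 18}{R - 1} = \frac{18 + Y}{-1 + R}$)
$- 212 E{\left(13,11 \right)} = - 212 \frac{18 + 13}{-1 + 11} = - 212 \cdot \frac{1}{10} \cdot 31 = \left(-212\right) \frac{31}{10} = - \frac{3286}{5}$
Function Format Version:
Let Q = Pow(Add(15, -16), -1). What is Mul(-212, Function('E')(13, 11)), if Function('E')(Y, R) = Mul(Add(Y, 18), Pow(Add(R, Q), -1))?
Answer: Rational(-3286, 5) ≈ -657.20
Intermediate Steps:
Q = -1 (Q = Pow(-1, -1) = -1)
Function('E')(Y, R) = Mul(Pow(Add(-1, R), -1), Add(18, Y)) (Function('E')(Y, R) = Mul(Add(Y, 18), Pow(Add(R, -1), -1)) = Mul(Add(18, Y), Pow(Add(-1, R), -1)) = Mul(Pow(Add(-1, R), -1), Add(18, Y)))
Mul(-212, Function('E')(13, 11)) = Mul(-212, Mul(Pow(Add(-1, 11), -1), Add(18, 13))) = Mul(-212, Mul(Pow(10, -1), 31)) = Mul(-212, Mul(Rational(1, 10), 31)) = Mul(-212, Rational(31, 10)) = Rational(-3286, 5)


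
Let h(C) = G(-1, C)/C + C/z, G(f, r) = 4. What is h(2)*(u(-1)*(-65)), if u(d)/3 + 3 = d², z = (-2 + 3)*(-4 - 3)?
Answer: 4680/7 ≈ 668.57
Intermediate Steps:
z = -7 (z = 1*(-7) = -7)
u(d) = -9 + 3*d²
h(C) = 4/C - C/7 (h(C) = 4/C + C/(-7) = 4/C + C*(-⅐) = 4/C - C/7)
h(2)*(u(-1)*(-65)) = (4/2 - ⅐*2)*((-9 + 3*(-1)²)*(-65)) = (4*(½) - 2/7)*((-9 + 3*1)*(-65)) = (2 - 2/7)*((-9 + 3)*(-65)) = 12*(-6*(-65))/7 = (12/7)*390 = 4680/7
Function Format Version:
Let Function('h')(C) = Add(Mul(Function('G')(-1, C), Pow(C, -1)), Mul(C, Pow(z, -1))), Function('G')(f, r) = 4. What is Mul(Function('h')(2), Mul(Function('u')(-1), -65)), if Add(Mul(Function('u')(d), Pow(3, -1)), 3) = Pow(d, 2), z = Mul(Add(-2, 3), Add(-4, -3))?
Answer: Rational(4680, 7) ≈ 668.57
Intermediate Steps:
z = -7 (z = Mul(1, -7) = -7)
Function('u')(d) = Add(-9, Mul(3, Pow(d, 2)))
Function('h')(C) = Add(Mul(4, Pow(C, -1)), Mul(Rational(-1, 7), C)) (Function('h')(C) = Add(Mul(4, Pow(C, -1)), Mul(C, Pow(-7, -1))) = Add(Mul(4, Pow(C, -1)), Mul(C, Rational(-1, 7))) = Add(Mul(4, Pow(C, -1)), Mul(Rational(-1, 7), C)))
Mul(Function('h')(2), Mul(Function('u')(-1), -65)) = Mul(Add(Mul(4, Pow(2, -1)), Mul(Rational(-1, 7), 2)), Mul(Add(-9, Mul(3, Pow(-1, 2))), -65)) = Mul(Add(Mul(4, Rational(1, 2)), Rational(-2, 7)), Mul(Add(-9, Mul(3, 1)), -65)) = Mul(Add(2, Rational(-2, 7)), Mul(Add(-9, 3), -65)) = Mul(Rational(12, 7), Mul(-6, -65)) = Mul(Rational(12, 7), 390) = Rational(4680, 7)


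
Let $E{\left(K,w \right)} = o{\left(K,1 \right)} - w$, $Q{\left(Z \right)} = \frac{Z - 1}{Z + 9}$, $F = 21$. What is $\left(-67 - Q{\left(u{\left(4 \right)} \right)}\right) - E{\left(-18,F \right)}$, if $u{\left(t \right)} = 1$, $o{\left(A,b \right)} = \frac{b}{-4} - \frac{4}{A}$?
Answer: $- \frac{1655}{36} \approx -45.972$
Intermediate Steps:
$o{\left(A,b \right)} = - \frac{4}{A} - \frac{b}{4}$ ($o{\left(A,b \right)} = b \left(- \frac{1}{4}\right) - \frac{4}{A} = - \frac{b}{4} - \frac{4}{A} = - \frac{4}{A} - \frac{b}{4}$)
$Q{\left(Z \right)} = \frac{-1 + Z}{9 + Z}$
$E{\left(K,w \right)} = - \frac{1}{4} - w - \frac{4}{K}$ ($E{\left(K,w \right)} = \left(- \frac{4}{K} - \frac{1}{4}\right) - w = \left(- \frac{1}{4} - \frac{4}{K}\right) - w = - \frac{1}{4} - w - \frac{4}{K}$)
$\left(-67 - Q{\left(u{\left(4 \right)} \right)}\right) - E{\left(-18,F \right)} = \left(-67 - \frac{-1 + 1}{9 + 1}\right) - \left(- \frac{1}{4} - 21 - \frac{4}{-18}\right) = \left(-67 - \frac{1}{10} \cdot 0\right) - \left(- \frac{1}{4} - 21 - - \frac{2}{9}\right) = \left(-67 - \frac{1}{10} \cdot 0\right) - \left(- \frac{1}{4} - 21 + \frac{2}{9}\right) = \left(-67 - 0\right) - - \frac{757}{36} = \left(-67 + 0\right) + \frac{757}{36} = -67 + \frac{757}{36} = - \frac{1655}{36}$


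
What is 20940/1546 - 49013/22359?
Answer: 196211681/17283507 ≈ 11.353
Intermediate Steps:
20940/1546 - 49013/22359 = 20940*(1/1546) - 49013*1/22359 = 10470/773 - 49013/22359 = 196211681/17283507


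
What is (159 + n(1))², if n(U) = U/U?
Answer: 25600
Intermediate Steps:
n(U) = 1
(159 + n(1))² = (159 + 1)² = 160² = 25600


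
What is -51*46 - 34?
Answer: -2380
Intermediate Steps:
-51*46 - 34 = -2346 - 34 = -2380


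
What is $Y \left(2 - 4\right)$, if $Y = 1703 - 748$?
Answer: $-1910$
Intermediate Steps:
$Y = 955$
$Y \left(2 - 4\right) = 955 \left(2 - 4\right) = 955 \left(-2\right) = -1910$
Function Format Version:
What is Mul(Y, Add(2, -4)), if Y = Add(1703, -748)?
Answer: -1910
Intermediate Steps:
Y = 955
Mul(Y, Add(2, -4)) = Mul(955, Add(2, -4)) = Mul(955, -2) = -1910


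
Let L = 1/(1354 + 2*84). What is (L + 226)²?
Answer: 118317424729/2316484 ≈ 51076.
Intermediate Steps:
L = 1/1522 (L = 1/(1354 + 168) = 1/1522 ≈ 0.00065703)
(L + 226)² = (1/1522 + 226)² = (343973/1522)² = 118317424729/2316484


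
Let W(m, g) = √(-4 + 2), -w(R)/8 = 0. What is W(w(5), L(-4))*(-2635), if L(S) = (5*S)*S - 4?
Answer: -2635*I*√2 ≈ -3726.5*I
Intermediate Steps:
w(R) = 0 (w(R) = -8*0 = 0)
L(S) = -4 + 5*S² (L(S) = 5*S² - 4 = -4 + 5*S²)
W(m, g) = I*√2 (W(m, g) = √(-2) = I*√2)
W(w(5), L(-4))*(-2635) = (I*√2)*(-2635) = -2635*I*√2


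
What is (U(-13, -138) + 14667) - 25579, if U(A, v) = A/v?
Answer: -1505843/138 ≈ -10912.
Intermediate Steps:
(U(-13, -138) + 14667) - 25579 = (-13/(-138) + 14667) - 25579 = (-13*(-1/138) + 14667) - 25579 = (13/138 + 14667) - 25579 = 2024059/138 - 25579 = -1505843/138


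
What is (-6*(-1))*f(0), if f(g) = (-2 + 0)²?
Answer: 24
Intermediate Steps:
f(g) = 4 (f(g) = (-2)² = 4)
(-6*(-1))*f(0) = -6*(-1)*4 = 6*4 = 24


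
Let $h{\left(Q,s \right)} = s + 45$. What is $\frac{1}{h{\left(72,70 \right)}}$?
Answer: $\frac{1}{115} \approx 0.0086956$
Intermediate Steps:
$h{\left(Q,s \right)} = 45 + s$
$\frac{1}{h{\left(72,70 \right)}} = \frac{1}{45 + 70} = \frac{1}{115}$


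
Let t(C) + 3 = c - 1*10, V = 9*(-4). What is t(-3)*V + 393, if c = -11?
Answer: 1257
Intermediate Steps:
V = -36
t(C) = -24 (t(C) = -3 + (-11 - 1*10) = -3 + (-11 - 10) = -3 - 21 = -24)
t(-3)*V + 393 = -24*(-36) + 393 = 864 + 393 = 1257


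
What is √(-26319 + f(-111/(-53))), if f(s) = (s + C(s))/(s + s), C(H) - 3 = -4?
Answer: 14*I*√1654455/111 ≈ 162.23*I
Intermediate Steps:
C(H) = -1 (C(H) = 3 - 4 = -1)
f(s) = (-1 + s)/(2*s) (f(s) = (s - 1)/(s + s) = (-1 + s)/((2*s)) = (-1 + s)*(1/(2*s)) = (-1 + s)/(2*s))
√(-26319 + f(-111/(-53))) = √(-26319 + (-1 - 111/(-53))/(2*((-111/(-53))))) = √(-26319 + (-1 - 111*(-1/53))/(2*((-111*(-1/53))))) = √(-26319 + (-1 + 111/53)/(2*(111/53))) = √(-26319 + (½)*(53/111)*(58/53)) = √(-26319 + 29/111) = √(-2921380/111) = 14*I*√1654455/111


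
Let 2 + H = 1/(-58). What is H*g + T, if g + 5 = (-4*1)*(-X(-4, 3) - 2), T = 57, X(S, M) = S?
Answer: 4827/58 ≈ 83.224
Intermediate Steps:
H = -117/58 (H = -2 + 1/(-58) = -2 - 1/58 = -117/58 ≈ -2.0172)
g = -13 (g = -5 + (-4*1)*(-1*(-4) - 2) = -5 - 4*(4 - 2) = -5 - 4*2 = -5 - 8 = -13)
H*g + T = -117/58*(-13) + 57 = 1521/58 + 57 = 4827/58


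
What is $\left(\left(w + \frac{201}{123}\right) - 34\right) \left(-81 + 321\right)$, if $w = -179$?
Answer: $- \frac{2079840}{41} \approx -50728.0$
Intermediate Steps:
$\left(\left(w + \frac{201}{123}\right) - 34\right) \left(-81 + 321\right) = \left(\left(-179 + \frac{201}{123}\right) - 34\right) \left(-81 + 321\right) = \left(\left(-179 + 201 \cdot \frac{1}{123}\right) - 34\right) 240 = \left(\left(-179 + \frac{67}{41}\right) - 34\right) 240 = \left(- \frac{7272}{41} - 34\right) 240 = \left(- \frac{8666}{41}\right) 240 = - \frac{2079840}{41}$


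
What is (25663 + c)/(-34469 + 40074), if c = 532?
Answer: 5239/1121 ≈ 4.6735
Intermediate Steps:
(25663 + c)/(-34469 + 40074) = (25663 + 532)/(-34469 + 40074) = 26195/5605 = 26195*(1/5605) = 5239/1121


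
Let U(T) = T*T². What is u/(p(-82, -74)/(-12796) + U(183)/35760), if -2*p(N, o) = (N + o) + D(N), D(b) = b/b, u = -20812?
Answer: -793604848960/6534779021 ≈ -121.44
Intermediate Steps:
D(b) = 1
U(T) = T³
p(N, o) = -½ - N/2 - o/2 (p(N, o) = -((N + o) + 1)/2 = -(1 + N + o)/2 = -½ - N/2 - o/2)
u/(p(-82, -74)/(-12796) + U(183)/35760) = -20812/((-½ - ½*(-82) - ½*(-74))/(-12796) + 183³/35760) = -20812/((-½ + 41 + 37)*(-1/12796) + 6128487*(1/35760)) = -20812/((155/2)*(-1/12796) + 2042829/11920) = -20812/(-155/25592 + 2042829/11920) = -20812/6534779021/38132080 = -20812*38132080/6534779021 = -793604848960/6534779021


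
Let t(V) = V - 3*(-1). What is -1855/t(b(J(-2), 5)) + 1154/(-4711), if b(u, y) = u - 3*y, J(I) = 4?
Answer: 8729673/37688 ≈ 231.63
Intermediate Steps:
t(V) = 3 + V (t(V) = V + 3 = 3 + V)
-1855/t(b(J(-2), 5)) + 1154/(-4711) = -1855/(3 + (4 - 3*5)) + 1154/(-4711) = -1855/(3 + (4 - 15)) + 1154*(-1/4711) = -1855/(3 - 11) - 1154/4711 = -1855/(-8) - 1154/4711 = -1855*(-1/8) - 1154/4711 = 1855/8 - 1154/4711 = 8729673/37688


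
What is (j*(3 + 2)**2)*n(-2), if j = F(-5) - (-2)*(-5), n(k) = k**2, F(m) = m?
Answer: -1500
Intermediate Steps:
j = -15 (j = -5 - (-2)*(-5) = -5 - 1*10 = -5 - 10 = -15)
(j*(3 + 2)**2)*n(-2) = -15*(3 + 2)**2*(-2)**2 = -15*5**2*4 = -15*25*4 = -375*4 = -1500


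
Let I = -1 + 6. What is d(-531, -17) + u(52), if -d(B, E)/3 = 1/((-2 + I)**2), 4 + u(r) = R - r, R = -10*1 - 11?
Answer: -232/3 ≈ -77.333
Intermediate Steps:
R = -21 (R = -10 - 11 = -21)
I = 5
u(r) = -25 - r (u(r) = -4 + (-21 - r) = -25 - r)
d(B, E) = -1/3 (d(B, E) = -3/(-2 + 5)**2 = -3/(3**2) = -3/9 = -3*1/9 = -1/3)
d(-531, -17) + u(52) = -1/3 + (-25 - 1*52) = -1/3 + (-25 - 52) = -1/3 - 77 = -232/3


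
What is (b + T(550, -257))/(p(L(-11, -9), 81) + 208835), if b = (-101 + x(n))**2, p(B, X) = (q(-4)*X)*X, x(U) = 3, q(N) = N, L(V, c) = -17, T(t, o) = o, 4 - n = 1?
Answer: 9347/182591 ≈ 0.051191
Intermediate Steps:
n = 3 (n = 4 - 1*1 = 4 - 1 = 3)
p(B, X) = -4*X**2 (p(B, X) = (-4*X)*X = -4*X**2)
b = 9604 (b = (-101 + 3)**2 = (-98)**2 = 9604)
(b + T(550, -257))/(p(L(-11, -9), 81) + 208835) = (9604 - 257)/(-4*81**2 + 208835) = 9347/(-4*6561 + 208835) = 9347/(-26244 + 208835) = 9347/182591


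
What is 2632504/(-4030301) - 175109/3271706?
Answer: -9318521109633/13185959963506 ≈ -0.70670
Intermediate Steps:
2632504/(-4030301) - 175109/3271706 = 2632504*(-1/4030301) - 175109*1/3271706 = -2632504/4030301 - 175109/3271706 = -9318521109633/13185959963506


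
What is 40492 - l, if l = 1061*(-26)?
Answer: 68078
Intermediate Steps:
l = -27586
40492 - l = 40492 - 1*(-27586) = 40492 + 27586 = 68078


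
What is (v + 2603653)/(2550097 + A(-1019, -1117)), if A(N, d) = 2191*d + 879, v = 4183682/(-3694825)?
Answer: 9620038012043/382891019925 ≈ 25.125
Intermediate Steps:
v = -4183682/3694825 (v = 4183682*(-1/3694825) = -4183682/3694825 ≈ -1.1323)
A(N, d) = 879 + 2191*d
(v + 2603653)/(2550097 + A(-1019, -1117)) = (-4183682/3694825 + 2603653)/(2550097 + (879 + 2191*(-1117))) = 9620038012043/(3694825*(2550097 + (879 - 2447347))) = 9620038012043/(3694825*(2550097 - 2446468)) = (9620038012043/3694825)/103629 = (9620038012043/3694825)*(1/103629) = 9620038012043/382891019925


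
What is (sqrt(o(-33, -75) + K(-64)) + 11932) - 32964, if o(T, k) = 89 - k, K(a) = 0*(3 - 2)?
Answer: -21032 + 2*sqrt(41) ≈ -21019.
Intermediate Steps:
K(a) = 0 (K(a) = 0*1 = 0)
(sqrt(o(-33, -75) + K(-64)) + 11932) - 32964 = (sqrt((89 - 1*(-75)) + 0) + 11932) - 32964 = (sqrt((89 + 75) + 0) + 11932) - 32964 = (sqrt(164 + 0) + 11932) - 32964 = (sqrt(164) + 11932) - 32964 = (2*sqrt(41) + 11932) - 32964 = (11932 + 2*sqrt(41)) - 32964 = -21032 + 2*sqrt(41)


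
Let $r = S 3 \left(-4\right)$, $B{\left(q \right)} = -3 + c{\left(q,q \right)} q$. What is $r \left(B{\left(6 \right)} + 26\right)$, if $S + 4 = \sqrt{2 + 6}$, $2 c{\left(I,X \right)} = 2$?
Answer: $1392 - 696 \sqrt{2} \approx 407.71$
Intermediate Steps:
$c{\left(I,X \right)} = 1$ ($c{\left(I,X \right)} = \frac{1}{2} \cdot 2 = 1$)
$S = -4 + 2 \sqrt{2}$ ($S = -4 + \sqrt{2 + 6} = -4 + \sqrt{8} = -4 + 2 \sqrt{2} \approx -1.1716$)
$B{\left(q \right)} = -3 + q$ ($B{\left(q \right)} = -3 + 1 q = -3 + q$)
$r = 48 - 24 \sqrt{2}$ ($r = \left(-4 + 2 \sqrt{2}\right) 3 \left(-4\right) = \left(-4 + 2 \sqrt{2}\right) \left(-12\right) = 48 - 24 \sqrt{2} \approx 14.059$)
$r \left(B{\left(6 \right)} + 26\right) = \left(48 - 24 \sqrt{2}\right) \left(\left(-3 + 6\right) + 26\right) = \left(48 - 24 \sqrt{2}\right) \left(3 + 26\right) = \left(48 - 24 \sqrt{2}\right) 29 = 1392 - 696 \sqrt{2}$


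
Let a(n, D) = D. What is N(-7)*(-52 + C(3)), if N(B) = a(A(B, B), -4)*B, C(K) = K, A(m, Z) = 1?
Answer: -1372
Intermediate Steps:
N(B) = -4*B
N(-7)*(-52 + C(3)) = (-4*(-7))*(-52 + 3) = 28*(-49) = -1372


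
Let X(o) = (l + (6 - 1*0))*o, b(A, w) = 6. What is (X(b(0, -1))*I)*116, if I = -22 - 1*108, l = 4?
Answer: -904800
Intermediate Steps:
I = -130 (I = -22 - 108 = -130)
X(o) = 10*o (X(o) = (4 + (6 - 1*0))*o = (4 + (6 + 0))*o = (4 + 6)*o = 10*o)
(X(b(0, -1))*I)*116 = ((10*6)*(-130))*116 = (60*(-130))*116 = -7800*116 = -904800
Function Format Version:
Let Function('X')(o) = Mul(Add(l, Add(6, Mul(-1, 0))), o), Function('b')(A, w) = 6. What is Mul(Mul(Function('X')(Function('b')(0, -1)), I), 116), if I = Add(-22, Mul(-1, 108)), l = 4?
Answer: -904800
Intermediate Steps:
I = -130 (I = Add(-22, -108) = -130)
Function('X')(o) = Mul(10, o) (Function('X')(o) = Mul(Add(4, Add(6, Mul(-1, 0))), o) = Mul(Add(4, Add(6, 0)), o) = Mul(Add(4, 6), o) = Mul(10, o))
Mul(Mul(Function('X')(Function('b')(0, -1)), I), 116) = Mul(Mul(Mul(10, 6), -130), 116) = Mul(Mul(60, -130), 116) = Mul(-7800, 116) = -904800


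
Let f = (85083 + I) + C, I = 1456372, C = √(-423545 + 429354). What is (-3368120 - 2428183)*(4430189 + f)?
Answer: -34613458032132 - 5796303*√5809 ≈ -3.4614e+13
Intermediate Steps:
C = √5809 ≈ 76.217
f = 1541455 + √5809 (f = (85083 + 1456372) + √5809 = 1541455 + √5809 ≈ 1.5415e+6)
(-3368120 - 2428183)*(4430189 + f) = (-3368120 - 2428183)*(4430189 + (1541455 + √5809)) = -5796303*(5971644 + √5809) = -34613458032132 - 5796303*√5809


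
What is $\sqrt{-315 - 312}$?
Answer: $i \sqrt{627} \approx 25.04 i$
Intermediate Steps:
$\sqrt{-315 - 312} = \sqrt{-627} = i \sqrt{627}$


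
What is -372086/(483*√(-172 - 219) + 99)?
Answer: -2046473/5068100 + 29952923*I*√391/15204300 ≈ -0.40379 + 38.955*I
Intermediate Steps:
-372086/(483*√(-172 - 219) + 99) = -372086/(483*√(-391) + 99) = -372086/(483*(I*√391) + 99) = -372086/(483*I*√391 + 99) = -372086/(99 + 483*I*√391)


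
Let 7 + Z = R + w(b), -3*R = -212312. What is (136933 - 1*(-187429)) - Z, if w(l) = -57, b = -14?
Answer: 760966/3 ≈ 2.5366e+5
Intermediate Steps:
R = 212312/3 (R = -⅓*(-212312) = 212312/3 ≈ 70771.)
Z = 212120/3 (Z = -7 + (212312/3 - 57) = -7 + 212141/3 = 212120/3 ≈ 70707.)
(136933 - 1*(-187429)) - Z = (136933 - 1*(-187429)) - 1*212120/3 = (136933 + 187429) - 212120/3 = 324362 - 212120/3 = 760966/3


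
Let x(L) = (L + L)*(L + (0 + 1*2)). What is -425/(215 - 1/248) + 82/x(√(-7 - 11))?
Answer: (-1361093*√2 + 421600*I)/(106638*(-2*I + 3*√2)) ≈ -3.8404 - 0.87853*I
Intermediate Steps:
x(L) = 2*L*(2 + L) (x(L) = (2*L)*(L + (0 + 2)) = (2*L)*(L + 2) = (2*L)*(2 + L) = 2*L*(2 + L))
-425/(215 - 1/248) + 82/x(√(-7 - 11)) = -425/(215 - 1/248) + 82/((2*√(-7 - 11)*(2 + √(-7 - 11)))) = -425/(215 - 1*1/248) + 82/((2*√(-18)*(2 + √(-18)))) = -425/(215 - 1/248) + 82/((2*(3*I*√2)*(2 + 3*I*√2))) = -425/53319/248 + 82/((6*I*√2*(2 + 3*I*√2))) = -425*248/53319 + 82*(-I*√2/(12*(2 + 3*I*√2))) = -105400/53319 - 41*I*√2/(6*(2 + 3*I*√2))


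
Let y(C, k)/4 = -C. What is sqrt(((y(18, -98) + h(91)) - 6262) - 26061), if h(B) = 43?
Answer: 4*I*sqrt(2022) ≈ 179.87*I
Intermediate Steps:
y(C, k) = -4*C (y(C, k) = 4*(-C) = -4*C)
sqrt(((y(18, -98) + h(91)) - 6262) - 26061) = sqrt(((-4*18 + 43) - 6262) - 26061) = sqrt(((-72 + 43) - 6262) - 26061) = sqrt((-29 - 6262) - 26061) = sqrt(-6291 - 26061) = sqrt(-32352) = 4*I*sqrt(2022)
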